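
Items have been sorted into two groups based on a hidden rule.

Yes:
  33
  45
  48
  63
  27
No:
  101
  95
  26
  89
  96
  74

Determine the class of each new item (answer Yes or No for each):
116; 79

The common property of the 'Yes' items is: multiple of 3 AND at most 63. No 'No' item has it.

No, No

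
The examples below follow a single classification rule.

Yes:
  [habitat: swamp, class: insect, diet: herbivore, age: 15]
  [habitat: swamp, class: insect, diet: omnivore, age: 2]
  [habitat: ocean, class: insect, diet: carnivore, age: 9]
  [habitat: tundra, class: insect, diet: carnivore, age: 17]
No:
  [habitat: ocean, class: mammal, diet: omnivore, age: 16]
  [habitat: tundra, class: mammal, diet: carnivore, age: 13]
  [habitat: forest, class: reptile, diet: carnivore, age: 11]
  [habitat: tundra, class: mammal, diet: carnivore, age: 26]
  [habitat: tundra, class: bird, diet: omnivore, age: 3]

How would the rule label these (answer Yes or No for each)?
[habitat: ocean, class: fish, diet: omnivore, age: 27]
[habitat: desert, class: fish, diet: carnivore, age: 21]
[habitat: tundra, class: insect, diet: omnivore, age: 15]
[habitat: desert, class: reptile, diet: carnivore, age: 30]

No, No, Yes, No

All 'Yes' examples share one property — class is insect — and every 'No' example lacks it.
[habitat: ocean, class: fish, diet: omnivore, age: 27]: class is fish, does not satisfy this → No. [habitat: desert, class: fish, diet: carnivore, age: 21]: class is fish, does not satisfy this → No. [habitat: tundra, class: insect, diet: omnivore, age: 15]: class is insect, qualifies → Yes. [habitat: desert, class: reptile, diet: carnivore, age: 30]: class is reptile, does not satisfy this → No.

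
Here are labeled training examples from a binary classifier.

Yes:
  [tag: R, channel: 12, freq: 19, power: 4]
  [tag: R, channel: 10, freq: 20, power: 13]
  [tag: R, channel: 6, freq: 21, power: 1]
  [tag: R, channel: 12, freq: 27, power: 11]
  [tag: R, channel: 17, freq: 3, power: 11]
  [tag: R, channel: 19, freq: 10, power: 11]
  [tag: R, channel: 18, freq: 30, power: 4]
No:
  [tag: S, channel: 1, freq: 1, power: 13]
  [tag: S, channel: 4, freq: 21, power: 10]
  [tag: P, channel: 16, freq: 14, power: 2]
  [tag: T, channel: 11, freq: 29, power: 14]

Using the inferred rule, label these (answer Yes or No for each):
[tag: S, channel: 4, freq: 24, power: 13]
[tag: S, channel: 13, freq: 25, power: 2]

No, No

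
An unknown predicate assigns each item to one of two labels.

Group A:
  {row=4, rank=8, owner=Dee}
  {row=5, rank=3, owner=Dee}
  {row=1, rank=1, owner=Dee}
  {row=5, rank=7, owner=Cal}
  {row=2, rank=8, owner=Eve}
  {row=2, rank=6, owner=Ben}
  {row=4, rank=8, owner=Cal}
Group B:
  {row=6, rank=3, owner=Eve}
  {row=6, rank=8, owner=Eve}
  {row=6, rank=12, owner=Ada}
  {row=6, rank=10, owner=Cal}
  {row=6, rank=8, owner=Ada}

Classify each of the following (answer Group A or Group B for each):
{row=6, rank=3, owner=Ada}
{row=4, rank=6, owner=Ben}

The classifier is using: row ≤ 5.
{row=6, rank=3, owner=Ada} — row = 6, hence Group B.
{row=4, rank=6, owner=Ben} — row = 4, hence Group A.

Group B, Group A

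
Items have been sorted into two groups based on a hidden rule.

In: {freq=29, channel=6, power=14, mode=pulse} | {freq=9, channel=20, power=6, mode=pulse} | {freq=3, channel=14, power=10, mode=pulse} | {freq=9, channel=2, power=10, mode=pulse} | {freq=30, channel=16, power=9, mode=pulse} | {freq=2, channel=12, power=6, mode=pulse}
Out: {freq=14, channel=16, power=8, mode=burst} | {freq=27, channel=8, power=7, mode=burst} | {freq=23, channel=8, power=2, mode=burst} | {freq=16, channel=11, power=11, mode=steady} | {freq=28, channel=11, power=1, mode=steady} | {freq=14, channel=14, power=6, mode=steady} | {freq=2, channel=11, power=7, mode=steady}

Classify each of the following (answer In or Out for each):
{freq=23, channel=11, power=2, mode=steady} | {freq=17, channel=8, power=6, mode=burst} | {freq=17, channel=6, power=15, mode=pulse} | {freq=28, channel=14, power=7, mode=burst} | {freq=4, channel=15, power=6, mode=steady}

Out, Out, In, Out, Out

A rule that fits every label: mode is pulse — true of each 'In' example, false of each 'Out' one.
{freq=23, channel=11, power=2, mode=steady} — mode is steady, hence Out. {freq=17, channel=8, power=6, mode=burst} — mode is burst, hence Out. {freq=17, channel=6, power=15, mode=pulse} — mode is pulse, hence In. {freq=28, channel=14, power=7, mode=burst} — mode is burst, hence Out. {freq=4, channel=15, power=6, mode=steady} — mode is steady, hence Out.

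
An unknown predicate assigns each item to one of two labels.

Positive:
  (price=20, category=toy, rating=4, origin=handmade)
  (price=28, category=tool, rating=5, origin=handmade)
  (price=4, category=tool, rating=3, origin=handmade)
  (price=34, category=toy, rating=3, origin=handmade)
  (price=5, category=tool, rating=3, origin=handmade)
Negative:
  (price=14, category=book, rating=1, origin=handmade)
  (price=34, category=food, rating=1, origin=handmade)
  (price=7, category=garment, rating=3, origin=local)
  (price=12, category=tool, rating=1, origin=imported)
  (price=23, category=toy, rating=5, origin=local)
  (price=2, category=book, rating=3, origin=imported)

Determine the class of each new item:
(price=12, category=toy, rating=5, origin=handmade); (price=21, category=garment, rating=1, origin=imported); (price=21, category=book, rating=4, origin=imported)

Positive, Negative, Negative

Every 'Positive' example satisfies: origin is handmade AND rating ≥ 3. None of the 'Negative' examples do.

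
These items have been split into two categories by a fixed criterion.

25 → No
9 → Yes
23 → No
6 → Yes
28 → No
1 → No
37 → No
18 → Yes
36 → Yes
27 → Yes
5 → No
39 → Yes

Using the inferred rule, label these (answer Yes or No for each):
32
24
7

Rule: multiple of 3. This holds for each 'Yes' example and fails for each 'No' one.
No: 32, since 32 = 3·10 + 2.
Yes: 24, since 24 = 3·8.
No: 7, since 7 = 3·2 + 1.

No, Yes, No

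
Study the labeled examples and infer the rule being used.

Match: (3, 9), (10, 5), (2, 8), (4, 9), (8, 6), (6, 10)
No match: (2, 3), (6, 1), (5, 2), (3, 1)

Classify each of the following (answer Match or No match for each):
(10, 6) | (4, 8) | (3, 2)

Match, Match, No match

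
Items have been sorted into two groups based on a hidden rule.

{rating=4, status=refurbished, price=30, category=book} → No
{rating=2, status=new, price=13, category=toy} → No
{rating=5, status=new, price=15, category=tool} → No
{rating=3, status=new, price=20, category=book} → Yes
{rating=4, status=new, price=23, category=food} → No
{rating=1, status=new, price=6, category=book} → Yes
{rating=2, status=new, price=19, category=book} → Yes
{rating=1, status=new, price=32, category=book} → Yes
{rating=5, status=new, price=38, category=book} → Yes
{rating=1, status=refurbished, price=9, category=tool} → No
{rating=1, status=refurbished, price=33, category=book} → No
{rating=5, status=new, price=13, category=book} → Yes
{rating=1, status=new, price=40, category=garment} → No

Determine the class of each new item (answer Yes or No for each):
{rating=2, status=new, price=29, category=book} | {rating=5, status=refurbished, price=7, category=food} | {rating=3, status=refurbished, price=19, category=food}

The rule appears to be: status is new AND category is book.
Yes: {rating=2, status=new, price=29, category=book}, since status is new, category is book.
No: {rating=5, status=refurbished, price=7, category=food}, since status is refurbished, category is food.
No: {rating=3, status=refurbished, price=19, category=food}, since status is refurbished, category is food.

Yes, No, No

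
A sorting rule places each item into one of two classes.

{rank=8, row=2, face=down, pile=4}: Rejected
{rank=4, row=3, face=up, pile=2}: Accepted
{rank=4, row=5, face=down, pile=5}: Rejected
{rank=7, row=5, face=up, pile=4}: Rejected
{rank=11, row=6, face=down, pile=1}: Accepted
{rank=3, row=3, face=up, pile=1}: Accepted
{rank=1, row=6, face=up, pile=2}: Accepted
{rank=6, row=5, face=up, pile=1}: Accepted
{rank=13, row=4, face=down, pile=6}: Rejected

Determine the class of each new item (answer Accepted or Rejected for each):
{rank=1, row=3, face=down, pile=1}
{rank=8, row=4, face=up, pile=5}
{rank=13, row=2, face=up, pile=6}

The simplest hypothesis consistent with all the labels is: pile ≤ 2.
{rank=1, row=3, face=down, pile=1}: pile = 1, checks out → Accepted. {rank=8, row=4, face=up, pile=5}: pile = 5, doesn't qualify → Rejected. {rank=13, row=2, face=up, pile=6}: pile = 6, doesn't qualify → Rejected.

Accepted, Rejected, Rejected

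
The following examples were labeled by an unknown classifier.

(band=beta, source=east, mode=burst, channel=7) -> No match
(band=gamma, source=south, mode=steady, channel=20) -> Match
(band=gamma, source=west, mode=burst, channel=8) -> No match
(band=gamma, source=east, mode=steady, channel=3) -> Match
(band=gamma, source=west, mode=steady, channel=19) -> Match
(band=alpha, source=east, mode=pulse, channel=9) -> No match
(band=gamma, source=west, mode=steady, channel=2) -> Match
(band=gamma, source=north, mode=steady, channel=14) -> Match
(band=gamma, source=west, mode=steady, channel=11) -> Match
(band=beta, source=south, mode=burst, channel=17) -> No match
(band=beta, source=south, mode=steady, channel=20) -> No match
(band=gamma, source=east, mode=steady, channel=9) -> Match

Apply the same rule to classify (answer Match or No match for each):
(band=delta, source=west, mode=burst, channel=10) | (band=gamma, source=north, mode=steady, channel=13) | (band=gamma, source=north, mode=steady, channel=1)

Every 'Match' example satisfies: band is gamma AND mode is steady. None of the 'No match' examples do.
No match: (band=delta, source=west, mode=burst, channel=10), since band is delta, mode is burst. Match: (band=gamma, source=north, mode=steady, channel=13), since band is gamma, mode is steady. Match: (band=gamma, source=north, mode=steady, channel=1), since band is gamma, mode is steady.

No match, Match, Match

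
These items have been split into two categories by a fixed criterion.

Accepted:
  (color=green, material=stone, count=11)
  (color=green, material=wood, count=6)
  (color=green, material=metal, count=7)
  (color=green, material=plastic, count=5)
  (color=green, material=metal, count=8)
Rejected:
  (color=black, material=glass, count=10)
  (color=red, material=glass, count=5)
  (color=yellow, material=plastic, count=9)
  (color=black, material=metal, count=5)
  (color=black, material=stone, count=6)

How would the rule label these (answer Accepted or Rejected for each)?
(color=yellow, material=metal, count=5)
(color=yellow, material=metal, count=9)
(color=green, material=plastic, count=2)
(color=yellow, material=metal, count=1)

Rejected, Rejected, Accepted, Rejected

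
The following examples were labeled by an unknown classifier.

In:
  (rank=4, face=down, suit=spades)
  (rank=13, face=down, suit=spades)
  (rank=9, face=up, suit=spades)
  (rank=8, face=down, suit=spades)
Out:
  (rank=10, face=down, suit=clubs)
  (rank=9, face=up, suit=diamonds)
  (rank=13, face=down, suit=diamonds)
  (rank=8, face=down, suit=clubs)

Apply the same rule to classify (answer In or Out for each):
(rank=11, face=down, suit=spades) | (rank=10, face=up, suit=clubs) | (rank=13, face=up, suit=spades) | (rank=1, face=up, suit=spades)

Rule: suit is spades. This holds for each 'In' example and fails for each 'Out' one.

In, Out, In, In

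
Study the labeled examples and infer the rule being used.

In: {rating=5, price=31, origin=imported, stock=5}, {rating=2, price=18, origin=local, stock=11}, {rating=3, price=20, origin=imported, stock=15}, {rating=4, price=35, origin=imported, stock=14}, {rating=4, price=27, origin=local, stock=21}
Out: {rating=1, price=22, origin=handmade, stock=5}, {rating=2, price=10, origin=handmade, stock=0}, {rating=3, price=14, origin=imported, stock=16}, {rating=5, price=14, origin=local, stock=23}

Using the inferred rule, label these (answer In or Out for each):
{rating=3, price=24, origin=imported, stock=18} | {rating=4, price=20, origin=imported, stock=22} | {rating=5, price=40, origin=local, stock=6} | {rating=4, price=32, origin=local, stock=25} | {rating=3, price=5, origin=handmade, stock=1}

In, In, In, In, Out

The pattern is that an item is 'In' exactly when: rating ≥ 2 AND price ≥ 18.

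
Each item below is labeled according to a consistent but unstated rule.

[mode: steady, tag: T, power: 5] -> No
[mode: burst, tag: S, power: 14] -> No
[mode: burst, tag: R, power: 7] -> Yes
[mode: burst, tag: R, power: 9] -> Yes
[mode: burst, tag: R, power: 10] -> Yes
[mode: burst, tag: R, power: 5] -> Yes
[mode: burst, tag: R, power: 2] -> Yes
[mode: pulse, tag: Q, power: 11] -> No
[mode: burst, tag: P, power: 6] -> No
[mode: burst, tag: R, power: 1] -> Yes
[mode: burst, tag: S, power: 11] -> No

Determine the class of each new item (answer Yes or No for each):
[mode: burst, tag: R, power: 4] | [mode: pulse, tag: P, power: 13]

Yes, No

A rule that fits every label: tag is R — true of each 'Yes' example, false of each 'No' one.
[mode: burst, tag: R, power: 4] → tag is R → Yes. [mode: pulse, tag: P, power: 13] → tag is P → No.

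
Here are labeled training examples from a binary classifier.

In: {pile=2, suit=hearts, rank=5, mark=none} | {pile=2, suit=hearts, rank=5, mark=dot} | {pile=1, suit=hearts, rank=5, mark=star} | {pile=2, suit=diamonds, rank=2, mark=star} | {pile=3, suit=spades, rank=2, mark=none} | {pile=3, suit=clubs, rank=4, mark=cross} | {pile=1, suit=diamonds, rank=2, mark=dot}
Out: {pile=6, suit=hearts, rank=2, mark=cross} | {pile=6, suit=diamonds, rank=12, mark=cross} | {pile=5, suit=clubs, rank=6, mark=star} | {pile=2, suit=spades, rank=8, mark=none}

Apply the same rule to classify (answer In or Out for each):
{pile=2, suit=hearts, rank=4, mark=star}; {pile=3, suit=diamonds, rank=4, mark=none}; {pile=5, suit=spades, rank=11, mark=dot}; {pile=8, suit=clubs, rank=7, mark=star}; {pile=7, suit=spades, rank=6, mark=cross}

In, In, Out, Out, Out

The pattern is that an item is 'In' exactly when: rank ≤ 5 AND pile ≤ 3.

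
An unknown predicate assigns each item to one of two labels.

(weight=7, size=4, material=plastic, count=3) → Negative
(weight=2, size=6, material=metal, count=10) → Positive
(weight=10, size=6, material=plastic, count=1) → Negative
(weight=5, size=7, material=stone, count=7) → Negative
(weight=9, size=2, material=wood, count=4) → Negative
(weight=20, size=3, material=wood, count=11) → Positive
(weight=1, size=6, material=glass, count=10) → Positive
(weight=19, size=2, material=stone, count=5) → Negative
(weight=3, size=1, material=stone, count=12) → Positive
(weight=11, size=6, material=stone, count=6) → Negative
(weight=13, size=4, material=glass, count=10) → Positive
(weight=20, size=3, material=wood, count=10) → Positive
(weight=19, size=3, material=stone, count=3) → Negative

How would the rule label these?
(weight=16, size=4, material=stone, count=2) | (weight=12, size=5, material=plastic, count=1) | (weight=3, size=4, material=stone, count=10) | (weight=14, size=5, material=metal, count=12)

All 'Positive' examples share one property — count ≥ 10 — and every 'Negative' example lacks it.
(weight=16, size=4, material=stone, count=2): Negative (count = 2).
(weight=12, size=5, material=plastic, count=1): Negative (count = 1).
(weight=3, size=4, material=stone, count=10): Positive (count = 10).
(weight=14, size=5, material=metal, count=12): Positive (count = 12).

Negative, Negative, Positive, Positive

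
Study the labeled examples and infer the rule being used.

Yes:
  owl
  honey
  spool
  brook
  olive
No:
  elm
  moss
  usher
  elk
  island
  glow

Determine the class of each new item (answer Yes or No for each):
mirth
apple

No, No

The simplest hypothesis consistent with all the labels is: odd length AND contains 'o'.
mirth — length 5, no 'o', hence No.
apple — length 5, no 'o', hence No.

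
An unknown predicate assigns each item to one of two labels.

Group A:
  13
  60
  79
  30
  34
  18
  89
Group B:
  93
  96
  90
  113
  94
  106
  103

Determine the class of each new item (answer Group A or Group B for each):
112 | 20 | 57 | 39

Group B, Group A, Group A, Group A

The classifier is using: at most 89.
112: Group B (112 > 89).
20: Group A (20 ≤ 89).
57: Group A (57 ≤ 89).
39: Group A (39 ≤ 89).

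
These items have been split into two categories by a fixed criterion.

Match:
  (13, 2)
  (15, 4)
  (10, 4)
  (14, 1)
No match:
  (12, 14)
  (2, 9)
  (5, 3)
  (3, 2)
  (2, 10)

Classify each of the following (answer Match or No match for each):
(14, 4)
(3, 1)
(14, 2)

Match, No match, Match

'Match' ⟺ first > second AND sum ≥ 11.
(14, 4): 14 > 4, 14+4 = 18 — qualifies, so Match. (3, 1): 3 > 1, 3+1 = 4 — does not pass, so No match. (14, 2): 14 > 2, 14+2 = 16 — qualifies, so Match.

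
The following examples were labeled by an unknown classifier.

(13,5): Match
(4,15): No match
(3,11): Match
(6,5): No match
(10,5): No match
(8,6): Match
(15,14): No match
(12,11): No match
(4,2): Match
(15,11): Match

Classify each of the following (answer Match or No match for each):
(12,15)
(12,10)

The simplest hypothesis consistent with all the labels is: sum is even.
(12,15) → 12+15 = 27 → No match.
(12,10) → 12+10 = 22 → Match.

No match, Match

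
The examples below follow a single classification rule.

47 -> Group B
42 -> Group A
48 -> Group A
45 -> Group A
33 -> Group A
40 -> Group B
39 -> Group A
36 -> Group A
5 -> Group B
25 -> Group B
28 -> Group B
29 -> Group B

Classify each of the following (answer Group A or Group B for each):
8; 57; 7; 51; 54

The rule appears to be: multiple of 3.
8 — 8 = 3·2 + 2, hence Group B.
57 — 57 = 3·19, hence Group A.
7 — 7 = 3·2 + 1, hence Group B.
51 — 51 = 3·17, hence Group A.
54 — 54 = 3·18, hence Group A.

Group B, Group A, Group B, Group A, Group A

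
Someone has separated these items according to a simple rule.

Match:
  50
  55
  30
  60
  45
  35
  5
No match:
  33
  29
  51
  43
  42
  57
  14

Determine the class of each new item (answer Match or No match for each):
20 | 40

The simplest hypothesis consistent with all the labels is: multiple of 5.
20: 20 = 5·4, meets the rule → Match.
40: 40 = 5·8, meets the rule → Match.

Match, Match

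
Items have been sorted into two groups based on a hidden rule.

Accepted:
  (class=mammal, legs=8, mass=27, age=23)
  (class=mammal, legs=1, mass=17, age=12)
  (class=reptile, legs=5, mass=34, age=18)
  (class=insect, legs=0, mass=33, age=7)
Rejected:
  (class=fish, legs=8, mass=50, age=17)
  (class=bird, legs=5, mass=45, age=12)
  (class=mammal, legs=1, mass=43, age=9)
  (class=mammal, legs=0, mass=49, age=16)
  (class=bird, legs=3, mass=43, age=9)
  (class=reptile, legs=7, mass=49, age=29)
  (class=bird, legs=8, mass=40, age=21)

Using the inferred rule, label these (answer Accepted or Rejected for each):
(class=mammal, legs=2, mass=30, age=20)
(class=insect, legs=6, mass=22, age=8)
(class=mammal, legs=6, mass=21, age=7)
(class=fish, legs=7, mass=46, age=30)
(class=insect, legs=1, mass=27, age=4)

The simplest hypothesis consistent with all the labels is: mass ≤ 34.

Accepted, Accepted, Accepted, Rejected, Accepted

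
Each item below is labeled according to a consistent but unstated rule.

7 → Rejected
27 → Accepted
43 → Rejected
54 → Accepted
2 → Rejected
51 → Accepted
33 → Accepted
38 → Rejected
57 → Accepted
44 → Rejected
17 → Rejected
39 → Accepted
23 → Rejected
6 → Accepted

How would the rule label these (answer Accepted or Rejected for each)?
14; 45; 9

The distinguishing property — multiple of 3 — holds for all the 'Accepted' cases and none of the 'Rejected' cases.

Rejected, Accepted, Accepted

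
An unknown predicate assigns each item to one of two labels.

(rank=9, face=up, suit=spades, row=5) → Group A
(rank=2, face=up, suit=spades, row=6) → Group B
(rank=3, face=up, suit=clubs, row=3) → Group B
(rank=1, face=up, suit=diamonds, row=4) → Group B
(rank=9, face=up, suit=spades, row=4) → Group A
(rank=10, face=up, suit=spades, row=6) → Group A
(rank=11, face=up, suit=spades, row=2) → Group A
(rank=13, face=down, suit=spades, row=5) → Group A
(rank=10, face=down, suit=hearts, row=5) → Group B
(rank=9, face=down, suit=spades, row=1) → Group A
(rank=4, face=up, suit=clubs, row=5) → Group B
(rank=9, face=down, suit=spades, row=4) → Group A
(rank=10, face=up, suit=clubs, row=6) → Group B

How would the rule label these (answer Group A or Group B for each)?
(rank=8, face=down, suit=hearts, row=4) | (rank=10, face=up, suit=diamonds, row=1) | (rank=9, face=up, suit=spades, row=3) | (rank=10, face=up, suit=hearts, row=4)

The distinguishing property — suit is spades AND rank ≥ 3 — holds for all the 'Group A' cases and none of the 'Group B' cases.
(rank=8, face=down, suit=hearts, row=4): suit is hearts, rank = 8, doesn't qualify → Group B. (rank=10, face=up, suit=diamonds, row=1): suit is diamonds, rank = 10, doesn't qualify → Group B. (rank=9, face=up, suit=spades, row=3): suit is spades, rank = 9, checks out → Group A. (rank=10, face=up, suit=hearts, row=4): suit is hearts, rank = 10, doesn't qualify → Group B.

Group B, Group B, Group A, Group B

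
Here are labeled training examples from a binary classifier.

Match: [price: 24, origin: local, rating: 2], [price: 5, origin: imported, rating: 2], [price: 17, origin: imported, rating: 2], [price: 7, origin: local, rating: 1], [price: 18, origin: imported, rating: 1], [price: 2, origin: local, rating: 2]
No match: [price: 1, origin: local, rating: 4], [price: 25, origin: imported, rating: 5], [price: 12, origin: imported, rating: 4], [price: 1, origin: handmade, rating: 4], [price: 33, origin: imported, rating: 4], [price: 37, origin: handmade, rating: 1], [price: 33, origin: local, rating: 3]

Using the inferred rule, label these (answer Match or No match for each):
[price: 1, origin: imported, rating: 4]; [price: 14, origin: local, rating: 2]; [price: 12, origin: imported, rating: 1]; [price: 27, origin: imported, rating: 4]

'Match' ⟺ price ≤ 24 AND rating ≤ 2.
[price: 1, origin: imported, rating: 4] — price = 1, rating = 4, hence No match.
[price: 14, origin: local, rating: 2] — price = 14, rating = 2, hence Match.
[price: 12, origin: imported, rating: 1] — price = 12, rating = 1, hence Match.
[price: 27, origin: imported, rating: 4] — price = 27, rating = 4, hence No match.

No match, Match, Match, No match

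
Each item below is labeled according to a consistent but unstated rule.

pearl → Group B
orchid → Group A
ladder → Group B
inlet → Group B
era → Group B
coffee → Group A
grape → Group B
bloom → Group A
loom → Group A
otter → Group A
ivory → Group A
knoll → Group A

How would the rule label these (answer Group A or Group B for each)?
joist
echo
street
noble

Checking candidate rules against both groups, what survives is: contains 'o'.

Group A, Group A, Group B, Group A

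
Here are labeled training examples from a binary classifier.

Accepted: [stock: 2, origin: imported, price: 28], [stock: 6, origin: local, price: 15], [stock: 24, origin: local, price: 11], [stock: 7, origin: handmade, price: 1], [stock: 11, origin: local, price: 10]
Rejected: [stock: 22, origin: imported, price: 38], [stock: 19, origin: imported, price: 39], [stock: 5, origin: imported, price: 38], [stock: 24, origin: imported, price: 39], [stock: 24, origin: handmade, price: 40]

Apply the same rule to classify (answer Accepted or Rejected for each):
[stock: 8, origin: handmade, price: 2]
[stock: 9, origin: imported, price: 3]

The rule appears to be: price ≤ 28.

Accepted, Accepted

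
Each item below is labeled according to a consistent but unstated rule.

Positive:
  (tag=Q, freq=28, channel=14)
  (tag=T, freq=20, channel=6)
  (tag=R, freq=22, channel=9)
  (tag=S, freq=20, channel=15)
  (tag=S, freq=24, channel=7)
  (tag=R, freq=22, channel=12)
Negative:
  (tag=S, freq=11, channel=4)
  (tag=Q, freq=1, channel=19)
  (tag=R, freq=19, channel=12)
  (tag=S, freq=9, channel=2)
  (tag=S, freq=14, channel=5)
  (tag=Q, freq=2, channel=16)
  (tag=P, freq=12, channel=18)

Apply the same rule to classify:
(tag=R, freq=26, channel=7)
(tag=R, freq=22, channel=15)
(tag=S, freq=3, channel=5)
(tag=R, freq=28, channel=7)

The simplest hypothesis consistent with all the labels is: freq ≥ 20.
Positive: (tag=R, freq=26, channel=7), since freq = 26. Positive: (tag=R, freq=22, channel=15), since freq = 22. Negative: (tag=S, freq=3, channel=5), since freq = 3. Positive: (tag=R, freq=28, channel=7), since freq = 28.

Positive, Positive, Negative, Positive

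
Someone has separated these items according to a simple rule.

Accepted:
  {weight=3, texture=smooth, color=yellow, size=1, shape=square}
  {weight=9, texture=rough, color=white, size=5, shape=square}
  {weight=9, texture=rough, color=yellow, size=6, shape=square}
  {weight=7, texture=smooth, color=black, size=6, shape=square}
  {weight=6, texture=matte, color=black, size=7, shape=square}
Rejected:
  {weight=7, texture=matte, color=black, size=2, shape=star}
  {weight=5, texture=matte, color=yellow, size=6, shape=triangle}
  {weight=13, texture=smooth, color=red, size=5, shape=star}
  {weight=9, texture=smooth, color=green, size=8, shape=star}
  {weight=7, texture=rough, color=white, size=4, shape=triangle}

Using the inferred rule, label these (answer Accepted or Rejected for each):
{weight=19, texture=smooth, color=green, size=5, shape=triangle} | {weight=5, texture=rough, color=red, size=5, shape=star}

Rejected, Rejected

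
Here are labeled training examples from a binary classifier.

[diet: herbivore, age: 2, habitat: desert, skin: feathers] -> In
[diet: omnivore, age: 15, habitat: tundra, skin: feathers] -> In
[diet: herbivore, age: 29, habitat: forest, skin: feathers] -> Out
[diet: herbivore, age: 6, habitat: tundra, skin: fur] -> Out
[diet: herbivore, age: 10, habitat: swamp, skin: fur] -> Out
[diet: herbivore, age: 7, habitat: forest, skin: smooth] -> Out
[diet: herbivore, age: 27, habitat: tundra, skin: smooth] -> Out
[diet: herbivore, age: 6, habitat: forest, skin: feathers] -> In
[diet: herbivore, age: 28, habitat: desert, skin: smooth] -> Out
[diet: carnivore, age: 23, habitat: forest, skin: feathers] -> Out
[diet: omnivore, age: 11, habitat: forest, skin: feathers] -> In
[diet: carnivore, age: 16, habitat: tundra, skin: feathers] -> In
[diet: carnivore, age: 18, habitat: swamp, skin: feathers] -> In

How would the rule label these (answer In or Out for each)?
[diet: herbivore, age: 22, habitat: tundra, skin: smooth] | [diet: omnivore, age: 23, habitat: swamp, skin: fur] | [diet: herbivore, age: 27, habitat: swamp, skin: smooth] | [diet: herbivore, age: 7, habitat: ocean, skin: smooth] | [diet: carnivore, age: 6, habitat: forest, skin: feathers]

Out, Out, Out, Out, In

Every 'In' example satisfies: skin is feathers AND age ≤ 18. None of the 'Out' examples do.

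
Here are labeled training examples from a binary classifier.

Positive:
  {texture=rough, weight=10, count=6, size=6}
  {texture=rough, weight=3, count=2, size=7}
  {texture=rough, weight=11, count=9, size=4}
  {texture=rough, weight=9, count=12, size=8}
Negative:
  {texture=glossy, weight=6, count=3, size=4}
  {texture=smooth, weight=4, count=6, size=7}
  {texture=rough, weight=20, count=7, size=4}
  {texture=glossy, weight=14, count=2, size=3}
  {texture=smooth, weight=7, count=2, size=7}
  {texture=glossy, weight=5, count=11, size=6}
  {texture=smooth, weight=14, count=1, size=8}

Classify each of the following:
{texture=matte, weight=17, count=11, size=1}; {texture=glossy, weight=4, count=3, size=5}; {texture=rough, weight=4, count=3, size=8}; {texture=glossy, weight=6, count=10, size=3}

Negative, Negative, Positive, Negative

The distinguishing property — texture is rough AND weight ≤ 11 — holds for all the 'Positive' cases and none of the 'Negative' cases.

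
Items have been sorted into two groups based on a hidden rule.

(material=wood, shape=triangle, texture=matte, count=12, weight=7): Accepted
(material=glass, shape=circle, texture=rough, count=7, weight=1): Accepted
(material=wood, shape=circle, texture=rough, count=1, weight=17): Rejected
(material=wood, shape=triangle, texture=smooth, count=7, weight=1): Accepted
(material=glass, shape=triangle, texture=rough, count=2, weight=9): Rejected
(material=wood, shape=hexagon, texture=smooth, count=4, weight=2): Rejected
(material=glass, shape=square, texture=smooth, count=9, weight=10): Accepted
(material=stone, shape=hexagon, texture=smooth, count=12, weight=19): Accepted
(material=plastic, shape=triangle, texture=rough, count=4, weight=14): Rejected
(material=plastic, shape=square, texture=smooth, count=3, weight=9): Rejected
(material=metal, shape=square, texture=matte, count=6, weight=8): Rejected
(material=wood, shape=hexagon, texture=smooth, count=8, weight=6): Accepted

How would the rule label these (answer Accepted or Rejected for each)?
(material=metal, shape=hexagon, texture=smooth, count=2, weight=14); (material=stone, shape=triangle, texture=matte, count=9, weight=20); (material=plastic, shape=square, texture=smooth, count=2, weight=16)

Rejected, Accepted, Rejected

Every 'Accepted' example satisfies: count ≥ 7. None of the 'Rejected' examples do.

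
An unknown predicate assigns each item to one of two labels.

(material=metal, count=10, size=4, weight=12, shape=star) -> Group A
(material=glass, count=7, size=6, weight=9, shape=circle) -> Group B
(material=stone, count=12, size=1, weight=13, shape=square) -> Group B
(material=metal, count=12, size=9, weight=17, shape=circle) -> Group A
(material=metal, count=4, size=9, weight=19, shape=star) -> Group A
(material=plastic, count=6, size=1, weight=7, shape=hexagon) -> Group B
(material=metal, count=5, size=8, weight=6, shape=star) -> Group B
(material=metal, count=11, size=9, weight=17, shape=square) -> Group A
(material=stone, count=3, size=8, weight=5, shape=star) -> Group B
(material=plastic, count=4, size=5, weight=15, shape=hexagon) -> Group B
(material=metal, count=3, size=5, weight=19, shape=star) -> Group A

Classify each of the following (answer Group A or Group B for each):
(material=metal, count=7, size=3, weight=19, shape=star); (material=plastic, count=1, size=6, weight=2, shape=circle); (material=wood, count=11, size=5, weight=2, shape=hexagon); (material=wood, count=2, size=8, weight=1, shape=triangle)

The classifier is using: material is metal AND weight ≥ 7.
(material=metal, count=7, size=3, weight=19, shape=star): material is metal, weight = 19 — fits, so Group A.
(material=plastic, count=1, size=6, weight=2, shape=circle): material is plastic, weight = 2 — doesn't qualify, so Group B.
(material=wood, count=11, size=5, weight=2, shape=hexagon): material is wood, weight = 2 — doesn't qualify, so Group B.
(material=wood, count=2, size=8, weight=1, shape=triangle): material is wood, weight = 1 — doesn't qualify, so Group B.

Group A, Group B, Group B, Group B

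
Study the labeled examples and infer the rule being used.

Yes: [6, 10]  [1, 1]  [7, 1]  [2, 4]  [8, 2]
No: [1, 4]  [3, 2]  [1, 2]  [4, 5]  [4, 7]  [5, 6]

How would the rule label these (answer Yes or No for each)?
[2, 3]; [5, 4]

All 'Yes' examples share one property — sum is even — and every 'No' example lacks it.
[2, 3] → 2+3 = 5 → No. [5, 4] → 5+4 = 9 → No.

No, No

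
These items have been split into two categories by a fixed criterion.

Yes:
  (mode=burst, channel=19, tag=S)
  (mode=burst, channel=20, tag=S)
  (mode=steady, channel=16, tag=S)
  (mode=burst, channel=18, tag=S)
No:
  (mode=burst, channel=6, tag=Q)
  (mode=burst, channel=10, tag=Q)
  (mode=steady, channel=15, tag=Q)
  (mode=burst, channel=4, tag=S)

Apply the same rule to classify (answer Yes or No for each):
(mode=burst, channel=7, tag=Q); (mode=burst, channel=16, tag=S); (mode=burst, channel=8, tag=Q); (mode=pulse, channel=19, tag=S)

The pattern is that an item is 'Yes' exactly when: channel ≥ 16.

No, Yes, No, Yes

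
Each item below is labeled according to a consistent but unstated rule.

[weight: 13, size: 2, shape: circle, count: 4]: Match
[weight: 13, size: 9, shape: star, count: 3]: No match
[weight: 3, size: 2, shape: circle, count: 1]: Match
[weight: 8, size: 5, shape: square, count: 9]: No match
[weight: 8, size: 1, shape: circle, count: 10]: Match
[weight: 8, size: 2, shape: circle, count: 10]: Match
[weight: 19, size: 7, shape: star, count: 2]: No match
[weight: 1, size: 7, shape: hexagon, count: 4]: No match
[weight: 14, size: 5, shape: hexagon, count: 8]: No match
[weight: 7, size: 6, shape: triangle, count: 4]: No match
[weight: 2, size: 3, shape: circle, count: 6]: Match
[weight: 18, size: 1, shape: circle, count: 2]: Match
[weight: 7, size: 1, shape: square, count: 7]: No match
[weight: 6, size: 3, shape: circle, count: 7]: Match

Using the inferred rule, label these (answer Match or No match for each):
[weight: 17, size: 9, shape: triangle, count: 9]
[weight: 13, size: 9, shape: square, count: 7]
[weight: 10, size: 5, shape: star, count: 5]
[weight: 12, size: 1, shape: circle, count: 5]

No match, No match, No match, Match

The distinguishing property — shape is circle — holds for all the 'Match' cases and none of the 'No match' cases.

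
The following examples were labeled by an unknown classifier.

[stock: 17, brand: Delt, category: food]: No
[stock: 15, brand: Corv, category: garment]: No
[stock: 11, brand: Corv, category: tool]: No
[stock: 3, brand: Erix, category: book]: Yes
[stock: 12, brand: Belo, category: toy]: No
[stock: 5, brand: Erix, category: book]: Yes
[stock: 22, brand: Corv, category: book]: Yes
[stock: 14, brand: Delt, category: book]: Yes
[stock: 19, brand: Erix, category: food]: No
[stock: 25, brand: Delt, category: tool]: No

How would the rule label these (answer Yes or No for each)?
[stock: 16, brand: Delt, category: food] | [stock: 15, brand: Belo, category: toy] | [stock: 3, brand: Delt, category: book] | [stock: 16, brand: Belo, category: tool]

No, No, Yes, No

The pattern is that an item is 'Yes' exactly when: category is book.
[stock: 16, brand: Delt, category: food]: category is food, doesn't qualify → No.
[stock: 15, brand: Belo, category: toy]: category is toy, doesn't qualify → No.
[stock: 3, brand: Delt, category: book]: category is book, qualifies → Yes.
[stock: 16, brand: Belo, category: tool]: category is tool, doesn't qualify → No.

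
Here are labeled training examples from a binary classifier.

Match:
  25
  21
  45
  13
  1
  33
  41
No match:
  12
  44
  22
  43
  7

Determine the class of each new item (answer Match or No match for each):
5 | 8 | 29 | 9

All 'Match' examples share one property — ≡ 1 (mod 4) — and every 'No match' example lacks it.
5: 5 mod 4 = 1 — satisfies this, so Match. 8: 8 mod 4 = 0 — doesn't match, so No match. 29: 29 mod 4 = 1 — satisfies this, so Match. 9: 9 mod 4 = 1 — satisfies this, so Match.

Match, No match, Match, Match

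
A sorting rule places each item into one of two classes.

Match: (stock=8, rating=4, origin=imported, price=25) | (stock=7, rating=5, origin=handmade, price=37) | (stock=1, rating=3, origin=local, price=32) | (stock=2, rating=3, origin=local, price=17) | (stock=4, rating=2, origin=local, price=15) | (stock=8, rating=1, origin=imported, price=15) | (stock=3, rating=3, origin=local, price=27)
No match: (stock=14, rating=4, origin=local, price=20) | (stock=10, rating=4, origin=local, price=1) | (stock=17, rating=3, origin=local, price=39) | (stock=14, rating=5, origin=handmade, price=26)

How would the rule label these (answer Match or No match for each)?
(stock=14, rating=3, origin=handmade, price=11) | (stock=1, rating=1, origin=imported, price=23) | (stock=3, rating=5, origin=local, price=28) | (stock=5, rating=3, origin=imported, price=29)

No match, Match, Match, Match

A rule that fits every label: stock ≤ 8 — true of each 'Match' example, false of each 'No match' one.
(stock=14, rating=3, origin=handmade, price=11): stock = 14 — fails this test, so No match.
(stock=1, rating=1, origin=imported, price=23): stock = 1 — passes, so Match.
(stock=3, rating=5, origin=local, price=28): stock = 3 — passes, so Match.
(stock=5, rating=3, origin=imported, price=29): stock = 5 — passes, so Match.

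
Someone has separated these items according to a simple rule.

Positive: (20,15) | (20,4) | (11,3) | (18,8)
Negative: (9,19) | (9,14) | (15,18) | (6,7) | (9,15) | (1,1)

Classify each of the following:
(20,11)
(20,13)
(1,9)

The common property of the 'Positive' items is: first > second. No 'Negative' item has it.

Positive, Positive, Negative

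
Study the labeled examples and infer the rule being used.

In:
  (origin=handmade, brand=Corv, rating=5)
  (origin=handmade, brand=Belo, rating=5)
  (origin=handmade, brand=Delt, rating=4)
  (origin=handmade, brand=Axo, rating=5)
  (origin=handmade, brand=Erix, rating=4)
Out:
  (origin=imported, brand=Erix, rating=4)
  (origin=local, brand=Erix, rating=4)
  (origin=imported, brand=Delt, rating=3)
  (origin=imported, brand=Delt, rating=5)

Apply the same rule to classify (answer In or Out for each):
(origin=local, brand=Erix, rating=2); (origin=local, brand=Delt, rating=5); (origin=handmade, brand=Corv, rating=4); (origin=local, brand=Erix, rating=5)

Out, Out, In, Out

Looking at the examples, the only property every 'In' case has and every 'Out' case lacks is: origin is handmade.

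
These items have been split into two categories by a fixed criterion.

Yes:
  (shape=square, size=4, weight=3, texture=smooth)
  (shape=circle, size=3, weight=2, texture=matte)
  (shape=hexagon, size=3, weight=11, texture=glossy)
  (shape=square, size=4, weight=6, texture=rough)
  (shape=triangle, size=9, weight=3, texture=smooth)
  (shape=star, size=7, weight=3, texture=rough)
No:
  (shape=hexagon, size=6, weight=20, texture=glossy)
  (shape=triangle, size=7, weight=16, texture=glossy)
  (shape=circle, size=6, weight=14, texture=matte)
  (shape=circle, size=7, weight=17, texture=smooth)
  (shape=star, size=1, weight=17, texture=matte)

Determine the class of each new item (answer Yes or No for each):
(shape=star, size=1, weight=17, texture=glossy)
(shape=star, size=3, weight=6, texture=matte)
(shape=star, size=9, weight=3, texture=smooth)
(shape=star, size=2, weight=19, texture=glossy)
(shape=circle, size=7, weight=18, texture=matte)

The pattern is that an item is 'Yes' exactly when: weight ≤ 11.
No: (shape=star, size=1, weight=17, texture=glossy), since weight = 17.
Yes: (shape=star, size=3, weight=6, texture=matte), since weight = 6.
Yes: (shape=star, size=9, weight=3, texture=smooth), since weight = 3.
No: (shape=star, size=2, weight=19, texture=glossy), since weight = 19.
No: (shape=circle, size=7, weight=18, texture=matte), since weight = 18.

No, Yes, Yes, No, No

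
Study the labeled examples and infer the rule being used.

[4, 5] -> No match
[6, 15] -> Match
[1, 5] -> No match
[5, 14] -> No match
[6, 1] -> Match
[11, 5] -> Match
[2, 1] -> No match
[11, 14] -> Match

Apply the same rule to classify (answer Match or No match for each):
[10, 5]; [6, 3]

Rule: first ≥ 6. This holds for each 'Match' example and fails for each 'No match' one.
[10, 5]: first 10 — checks out, so Match.
[6, 3]: first 6 — checks out, so Match.

Match, Match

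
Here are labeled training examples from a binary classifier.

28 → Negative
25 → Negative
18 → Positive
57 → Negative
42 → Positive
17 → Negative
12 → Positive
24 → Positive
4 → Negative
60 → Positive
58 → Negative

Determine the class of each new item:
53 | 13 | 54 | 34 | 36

The classifier is using: multiple of 6.

Negative, Negative, Positive, Negative, Positive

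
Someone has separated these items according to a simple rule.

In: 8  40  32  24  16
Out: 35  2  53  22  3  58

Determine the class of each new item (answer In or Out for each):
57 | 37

Rule: multiple of 4. This holds for each 'In' example and fails for each 'Out' one.

Out, Out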